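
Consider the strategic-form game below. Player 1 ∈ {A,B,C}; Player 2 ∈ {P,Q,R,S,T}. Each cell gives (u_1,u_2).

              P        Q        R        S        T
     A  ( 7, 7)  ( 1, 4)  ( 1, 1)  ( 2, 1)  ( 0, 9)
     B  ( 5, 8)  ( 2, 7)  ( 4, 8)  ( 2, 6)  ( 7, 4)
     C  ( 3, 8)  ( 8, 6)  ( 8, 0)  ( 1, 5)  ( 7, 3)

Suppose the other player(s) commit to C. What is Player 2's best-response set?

u_2(P vs C) = 8
u_2(Q vs C) = 6
u_2(R vs C) = 0
u_2(S vs C) = 5
u_2(T vs C) = 3
max payoff 8 at {P}

argmax u_2 = {P}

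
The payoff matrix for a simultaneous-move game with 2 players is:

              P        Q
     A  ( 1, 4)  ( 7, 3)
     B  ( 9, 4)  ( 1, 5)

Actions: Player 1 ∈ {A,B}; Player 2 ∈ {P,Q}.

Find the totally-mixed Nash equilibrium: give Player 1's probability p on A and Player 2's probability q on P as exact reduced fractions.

p=1/2, q=3/7

P1 indiff ⇒ q·1+(1-q)·7 = q·9+(1-q)·1 ⇒ q(-8) = (1-q)(-6) ⇒ q = 3/7
P2 indiff ⇒ p·4+(1-p)·4 = p·3+(1-p)·5 ⇒ p(1) = (1-p)(1) ⇒ p = 1/2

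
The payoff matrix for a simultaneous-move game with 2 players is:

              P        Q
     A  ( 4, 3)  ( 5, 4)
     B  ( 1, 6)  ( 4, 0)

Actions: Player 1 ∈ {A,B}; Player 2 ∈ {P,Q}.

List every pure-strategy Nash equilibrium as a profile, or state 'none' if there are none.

Nash profiles: (A,Q)

(A,P): not NE [P2→Q gives 4>3]
(A,Q): NE
(B,P): not NE [P1→A gives 4>1]
(B,Q): not NE [P1→A gives 5>4; P2→P gives 6>0]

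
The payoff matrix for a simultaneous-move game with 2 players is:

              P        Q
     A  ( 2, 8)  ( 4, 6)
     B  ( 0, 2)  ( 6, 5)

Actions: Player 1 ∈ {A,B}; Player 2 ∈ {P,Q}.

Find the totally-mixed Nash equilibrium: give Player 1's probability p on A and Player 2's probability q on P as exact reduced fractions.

(p,q) = (3/5, 1/2)

P1 indiff ⇒ q·2+(1-q)·4 = q·0+(1-q)·6 ⇒ q(2) = (1-q)(2) ⇒ q = 1/2
P2 indiff ⇒ p·8+(1-p)·2 = p·6+(1-p)·5 ⇒ p(2) = (1-p)(3) ⇒ p = 3/5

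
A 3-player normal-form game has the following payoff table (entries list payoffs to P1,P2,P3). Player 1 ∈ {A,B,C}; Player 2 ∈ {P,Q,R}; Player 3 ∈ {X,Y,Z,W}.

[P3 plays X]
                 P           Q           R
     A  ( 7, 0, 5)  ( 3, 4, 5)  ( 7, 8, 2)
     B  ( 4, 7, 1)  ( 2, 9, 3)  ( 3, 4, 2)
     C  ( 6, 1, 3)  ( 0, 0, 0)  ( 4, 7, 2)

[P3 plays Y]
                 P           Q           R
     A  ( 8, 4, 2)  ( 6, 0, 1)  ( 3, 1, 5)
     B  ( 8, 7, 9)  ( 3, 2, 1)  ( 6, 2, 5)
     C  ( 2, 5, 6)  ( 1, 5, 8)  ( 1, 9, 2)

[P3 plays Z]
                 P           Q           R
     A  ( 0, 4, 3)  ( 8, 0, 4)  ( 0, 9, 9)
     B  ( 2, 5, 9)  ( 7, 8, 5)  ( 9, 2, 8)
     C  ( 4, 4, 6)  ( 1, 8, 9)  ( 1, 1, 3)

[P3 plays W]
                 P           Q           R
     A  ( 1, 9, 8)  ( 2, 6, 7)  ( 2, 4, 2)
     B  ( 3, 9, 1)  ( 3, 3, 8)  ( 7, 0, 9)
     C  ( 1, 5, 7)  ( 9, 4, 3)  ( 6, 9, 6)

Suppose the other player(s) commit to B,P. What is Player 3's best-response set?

u_3(X vs B,P) = 1
u_3(Y vs B,P) = 9
u_3(Z vs B,P) = 9
u_3(W vs B,P) = 1
max payoff 9 at {Y,Z}

P3 best: {Y,Z}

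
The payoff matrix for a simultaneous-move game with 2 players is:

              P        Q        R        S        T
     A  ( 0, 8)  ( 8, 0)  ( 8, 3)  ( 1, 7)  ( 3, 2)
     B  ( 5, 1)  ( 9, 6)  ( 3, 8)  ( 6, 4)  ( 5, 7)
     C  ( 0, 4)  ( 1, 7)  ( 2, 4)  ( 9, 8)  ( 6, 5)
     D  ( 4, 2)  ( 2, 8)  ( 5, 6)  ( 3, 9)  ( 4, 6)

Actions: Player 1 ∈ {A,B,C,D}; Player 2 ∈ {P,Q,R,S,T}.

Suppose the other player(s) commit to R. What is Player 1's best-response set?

u_1(A vs R) = 8
u_1(B vs R) = 3
u_1(C vs R) = 2
u_1(D vs R) = 5
max payoff 8 at {A}

argmax u_1 = {A}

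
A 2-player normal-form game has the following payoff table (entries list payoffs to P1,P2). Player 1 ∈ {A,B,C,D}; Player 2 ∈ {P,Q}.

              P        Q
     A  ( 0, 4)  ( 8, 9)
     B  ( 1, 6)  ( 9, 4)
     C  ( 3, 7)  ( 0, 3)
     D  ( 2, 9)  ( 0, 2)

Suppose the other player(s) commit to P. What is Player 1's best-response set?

argmax u_1 = {C}

u_1(A vs P) = 0
u_1(B vs P) = 1
u_1(C vs P) = 3
u_1(D vs P) = 2
max payoff 3 at {C}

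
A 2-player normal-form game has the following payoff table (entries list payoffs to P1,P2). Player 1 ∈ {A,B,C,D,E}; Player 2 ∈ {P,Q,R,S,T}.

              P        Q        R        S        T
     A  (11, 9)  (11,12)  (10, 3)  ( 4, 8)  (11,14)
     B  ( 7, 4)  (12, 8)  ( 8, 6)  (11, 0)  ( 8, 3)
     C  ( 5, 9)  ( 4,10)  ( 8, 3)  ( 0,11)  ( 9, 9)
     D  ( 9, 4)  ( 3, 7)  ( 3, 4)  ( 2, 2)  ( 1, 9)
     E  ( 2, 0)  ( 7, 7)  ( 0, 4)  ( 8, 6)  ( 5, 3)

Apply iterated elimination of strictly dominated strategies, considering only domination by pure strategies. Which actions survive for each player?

P1 drop C (A beats it: P:11>5 Q:11>4 R:10>8 S:4>0 T:11>9)
P1 drop D (A beats it: P:11>9 Q:11>3 R:10>3 S:4>2 T:11>1)
P1 drop E (B beats it: P:7>2 Q:12>7 R:8>0 S:11>8 T:8>5)
P2 drop P (Q beats it: A:12>9 B:8>4)
P2 drop R (Q beats it: A:12>3 B:8>6)
P2 drop S (Q beats it: A:12>8 B:8>0)
P1→{A,B} P2→{Q,T}

Remaining: P1:{A,B} P2:{Q,T}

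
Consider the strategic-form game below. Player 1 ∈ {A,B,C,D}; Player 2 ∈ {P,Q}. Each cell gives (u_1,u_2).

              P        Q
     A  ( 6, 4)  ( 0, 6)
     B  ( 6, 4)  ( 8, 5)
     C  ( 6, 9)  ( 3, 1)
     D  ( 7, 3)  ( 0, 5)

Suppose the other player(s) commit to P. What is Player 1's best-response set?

u_1(A vs P) = 6
u_1(B vs P) = 6
u_1(C vs P) = 6
u_1(D vs P) = 7
max payoff 7 at {D}

P1 best: {D}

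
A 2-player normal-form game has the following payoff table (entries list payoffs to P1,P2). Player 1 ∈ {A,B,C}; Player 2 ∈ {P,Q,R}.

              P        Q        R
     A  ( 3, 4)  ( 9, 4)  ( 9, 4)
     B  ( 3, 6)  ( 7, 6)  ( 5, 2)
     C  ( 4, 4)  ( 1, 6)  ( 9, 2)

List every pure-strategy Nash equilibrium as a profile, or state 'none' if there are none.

PSNE = {(A,Q), (A,R)}

(A,P): not NE [P1→C gives 4>3]
(A,Q): NE
(A,R): NE
(B,P): not NE [P1→C gives 4>3]
(B,Q): not NE [P1→A gives 9>7]
(B,R): not NE [P1→C gives 9>5; P2→Q gives 6>2]
(C,P): not NE [P2→Q gives 6>4]
(C,Q): not NE [P1→A gives 9>1]
(C,R): not NE [P2→Q gives 6>2]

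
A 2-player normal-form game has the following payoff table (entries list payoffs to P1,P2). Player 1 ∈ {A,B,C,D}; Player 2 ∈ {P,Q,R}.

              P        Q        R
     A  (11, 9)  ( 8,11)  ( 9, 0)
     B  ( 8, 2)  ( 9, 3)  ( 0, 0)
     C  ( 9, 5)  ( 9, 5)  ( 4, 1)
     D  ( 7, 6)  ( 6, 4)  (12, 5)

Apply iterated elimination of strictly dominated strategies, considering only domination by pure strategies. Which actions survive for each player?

IESDS → P1:{A,B,C} P2:{P,Q}

P2 drop R (P beats it: A:9>0 B:2>0 C:5>1 D:6>5)
P1 drop D (A beats it: P:11>7 Q:8>6)
P1→{A,B,C} P2→{P,Q}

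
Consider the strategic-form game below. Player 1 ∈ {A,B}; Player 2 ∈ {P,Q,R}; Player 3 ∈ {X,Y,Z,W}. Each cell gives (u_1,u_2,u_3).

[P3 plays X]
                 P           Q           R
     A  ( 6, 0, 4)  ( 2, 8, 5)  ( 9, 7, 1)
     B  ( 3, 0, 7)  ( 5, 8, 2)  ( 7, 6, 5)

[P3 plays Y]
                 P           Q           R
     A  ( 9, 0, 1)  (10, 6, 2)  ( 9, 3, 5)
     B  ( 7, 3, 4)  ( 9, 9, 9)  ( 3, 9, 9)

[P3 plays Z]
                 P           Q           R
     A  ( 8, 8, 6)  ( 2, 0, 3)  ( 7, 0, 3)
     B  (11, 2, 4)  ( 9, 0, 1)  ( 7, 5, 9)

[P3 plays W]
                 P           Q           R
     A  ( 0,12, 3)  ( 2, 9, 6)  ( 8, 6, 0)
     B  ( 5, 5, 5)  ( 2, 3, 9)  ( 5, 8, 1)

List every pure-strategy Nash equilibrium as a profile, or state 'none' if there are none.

NE set: (B,R,Z)

(A,P,X): not NE [P2→Q gives 8>0; P3→Z gives 6>4]
(A,P,Y): not NE [P2→Q gives 6>0; P3→Z gives 6>1]
(A,P,Z): not NE [P1→B gives 11>8]
(A,P,W): not NE [P1→B gives 5>0; P3→Z gives 6>3]
(A,Q,X): not NE [P1→B gives 5>2; P3→W gives 6>5]
(A,Q,Y): not NE [P3→W gives 6>2]
(A,Q,Z): not NE [P1→B gives 9>2; P2→P gives 8>0; P3→W gives 6>3]
(A,Q,W): not NE [P2→P gives 12>9]
(A,R,X): not NE [P2→Q gives 8>7; P3→Y gives 5>1]
(A,R,Y): not NE [P2→Q gives 6>3]
(A,R,Z): not NE [P2→P gives 8>0; P3→Y gives 5>3]
(A,R,W): not NE [P2→P gives 12>6; P3→Y gives 5>0]
(B,P,X): not NE [P1→A gives 6>3; P2→Q gives 8>0]
(B,P,Y): not NE [P1→A gives 9>7; P2→R gives 9>3; P3→X gives 7>4]
(B,P,Z): not NE [P2→R gives 5>2; P3→X gives 7>4]
(B,P,W): not NE [P2→R gives 8>5; P3→X gives 7>5]
(B,Q,X): not NE [P3→W gives 9>2]
(B,Q,Y): not NE [P1→A gives 10>9]
(B,Q,Z): not NE [P2→R gives 5>0; P3→W gives 9>1]
(B,Q,W): not NE [P2→R gives 8>3]
(B,R,X): not NE [P1→A gives 9>7; P2→Q gives 8>6; P3→Z gives 9>5]
(B,R,Y): not NE [P1→A gives 9>3]
(B,R,Z): NE
(B,R,W): not NE [P1→A gives 8>5; P3→Z gives 9>1]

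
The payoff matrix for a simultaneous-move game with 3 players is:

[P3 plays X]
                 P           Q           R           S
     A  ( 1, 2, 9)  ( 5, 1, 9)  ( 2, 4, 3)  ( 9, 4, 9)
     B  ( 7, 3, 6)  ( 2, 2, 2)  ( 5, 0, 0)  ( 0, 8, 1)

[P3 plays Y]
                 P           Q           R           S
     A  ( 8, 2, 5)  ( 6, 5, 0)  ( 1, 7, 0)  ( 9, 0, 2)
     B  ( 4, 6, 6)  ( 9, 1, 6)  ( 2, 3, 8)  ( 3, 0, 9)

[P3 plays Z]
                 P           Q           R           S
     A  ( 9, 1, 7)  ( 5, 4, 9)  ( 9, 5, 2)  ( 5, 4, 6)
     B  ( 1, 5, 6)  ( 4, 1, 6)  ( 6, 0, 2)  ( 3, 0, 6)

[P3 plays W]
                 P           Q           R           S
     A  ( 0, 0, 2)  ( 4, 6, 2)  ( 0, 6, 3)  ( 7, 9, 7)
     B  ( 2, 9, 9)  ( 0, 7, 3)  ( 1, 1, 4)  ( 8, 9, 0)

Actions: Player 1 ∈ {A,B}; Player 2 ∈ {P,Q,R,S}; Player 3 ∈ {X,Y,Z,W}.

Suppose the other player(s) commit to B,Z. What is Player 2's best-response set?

u_2(P vs B,Z) = 5
u_2(Q vs B,Z) = 1
u_2(R vs B,Z) = 0
u_2(S vs B,Z) = 0
max payoff 5 at {P}

BR_2 = {P}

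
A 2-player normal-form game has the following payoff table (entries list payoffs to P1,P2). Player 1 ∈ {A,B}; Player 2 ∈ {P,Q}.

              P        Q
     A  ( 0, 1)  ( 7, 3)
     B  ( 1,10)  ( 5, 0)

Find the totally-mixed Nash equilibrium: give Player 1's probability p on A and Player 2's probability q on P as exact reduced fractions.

(p,q) = (5/6, 2/3)

P1 indiff ⇒ q·0+(1-q)·7 = q·1+(1-q)·5 ⇒ q(-1) = (1-q)(-2) ⇒ q = 2/3
P2 indiff ⇒ p·1+(1-p)·10 = p·3+(1-p)·0 ⇒ p(-2) = (1-p)(-10) ⇒ p = 5/6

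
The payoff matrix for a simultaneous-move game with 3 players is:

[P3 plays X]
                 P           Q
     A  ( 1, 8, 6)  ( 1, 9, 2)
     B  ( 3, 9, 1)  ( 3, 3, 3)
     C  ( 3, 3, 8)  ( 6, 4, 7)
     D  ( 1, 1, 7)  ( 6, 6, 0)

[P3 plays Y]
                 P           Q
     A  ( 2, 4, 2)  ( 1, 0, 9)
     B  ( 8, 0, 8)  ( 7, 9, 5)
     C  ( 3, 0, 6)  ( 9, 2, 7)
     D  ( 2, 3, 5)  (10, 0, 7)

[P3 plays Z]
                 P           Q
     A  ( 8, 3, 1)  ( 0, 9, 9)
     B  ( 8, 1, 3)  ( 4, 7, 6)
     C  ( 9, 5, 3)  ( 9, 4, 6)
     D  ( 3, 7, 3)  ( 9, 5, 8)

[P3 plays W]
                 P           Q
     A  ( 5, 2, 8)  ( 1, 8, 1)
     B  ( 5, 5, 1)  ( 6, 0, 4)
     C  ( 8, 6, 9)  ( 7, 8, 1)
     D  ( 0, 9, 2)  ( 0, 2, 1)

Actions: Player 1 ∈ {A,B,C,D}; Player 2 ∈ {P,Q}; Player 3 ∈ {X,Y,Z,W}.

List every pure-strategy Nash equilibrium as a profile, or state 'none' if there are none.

Nash profiles: (C,Q,X)

(A,P,X): not NE [P1→C gives 3>1; P2→Q gives 9>8; P3→W gives 8>6]
(A,P,Y): not NE [P1→B gives 8>2; P3→W gives 8>2]
(A,P,Z): not NE [P1→C gives 9>8; P2→Q gives 9>3; P3→W gives 8>1]
(A,P,W): not NE [P1→C gives 8>5; P2→Q gives 8>2]
(A,Q,X): not NE [P1→D gives 6>1; P3→Z gives 9>2]
(A,Q,Y): not NE [P1→D gives 10>1; P2→P gives 4>0]
(A,Q,Z): not NE [P1→D gives 9>0]
(A,Q,W): not NE [P1→C gives 7>1; P3→Z gives 9>1]
(B,P,X): not NE [P3→Y gives 8>1]
(B,P,Y): not NE [P2→Q gives 9>0]
(B,P,Z): not NE [P1→C gives 9>8; P2→Q gives 7>1; P3→Y gives 8>3]
(B,P,W): not NE [P1→C gives 8>5; P3→Y gives 8>1]
(B,Q,X): not NE [P1→D gives 6>3; P2→P gives 9>3; P3→Z gives 6>3]
(B,Q,Y): not NE [P1→D gives 10>7; P3→Z gives 6>5]
(B,Q,Z): not NE [P1→D gives 9>4]
(B,Q,W): not NE [P1→C gives 7>6; P2→P gives 5>0; P3→Z gives 6>4]
(C,P,X): not NE [P2→Q gives 4>3; P3→W gives 9>8]
(C,P,Y): not NE [P1→B gives 8>3; P2→Q gives 2>0; P3→W gives 9>6]
(C,P,Z): not NE [P3→W gives 9>3]
(C,P,W): not NE [P2→Q gives 8>6]
(C,Q,X): NE
(C,Q,Y): not NE [P1→D gives 10>9]
(C,Q,Z): not NE [P2→P gives 5>4; P3→Y gives 7>6]
(C,Q,W): not NE [P3→Y gives 7>1]
(D,P,X): not NE [P1→C gives 3>1; P2→Q gives 6>1]
(D,P,Y): not NE [P1→B gives 8>2; P3→X gives 7>5]
(D,P,Z): not NE [P1→C gives 9>3; P3→X gives 7>3]
(D,P,W): not NE [P1→C gives 8>0; P3→X gives 7>2]
(D,Q,X): not NE [P3→Z gives 8>0]
(D,Q,Y): not NE [P2→P gives 3>0; P3→Z gives 8>7]
(D,Q,Z): not NE [P2→P gives 7>5]
(D,Q,W): not NE [P1→C gives 7>0; P2→P gives 9>2; P3→Z gives 8>1]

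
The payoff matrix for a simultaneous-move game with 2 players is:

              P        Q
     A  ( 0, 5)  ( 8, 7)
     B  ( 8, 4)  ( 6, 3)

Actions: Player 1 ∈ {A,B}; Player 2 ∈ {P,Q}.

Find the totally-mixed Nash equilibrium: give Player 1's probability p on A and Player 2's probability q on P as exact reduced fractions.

(p,q) = (1/3, 1/5)

P1 indiff ⇒ q·0+(1-q)·8 = q·8+(1-q)·6 ⇒ q(-8) = (1-q)(-2) ⇒ q = 1/5
P2 indiff ⇒ p·5+(1-p)·4 = p·7+(1-p)·3 ⇒ p(-2) = (1-p)(-1) ⇒ p = 1/3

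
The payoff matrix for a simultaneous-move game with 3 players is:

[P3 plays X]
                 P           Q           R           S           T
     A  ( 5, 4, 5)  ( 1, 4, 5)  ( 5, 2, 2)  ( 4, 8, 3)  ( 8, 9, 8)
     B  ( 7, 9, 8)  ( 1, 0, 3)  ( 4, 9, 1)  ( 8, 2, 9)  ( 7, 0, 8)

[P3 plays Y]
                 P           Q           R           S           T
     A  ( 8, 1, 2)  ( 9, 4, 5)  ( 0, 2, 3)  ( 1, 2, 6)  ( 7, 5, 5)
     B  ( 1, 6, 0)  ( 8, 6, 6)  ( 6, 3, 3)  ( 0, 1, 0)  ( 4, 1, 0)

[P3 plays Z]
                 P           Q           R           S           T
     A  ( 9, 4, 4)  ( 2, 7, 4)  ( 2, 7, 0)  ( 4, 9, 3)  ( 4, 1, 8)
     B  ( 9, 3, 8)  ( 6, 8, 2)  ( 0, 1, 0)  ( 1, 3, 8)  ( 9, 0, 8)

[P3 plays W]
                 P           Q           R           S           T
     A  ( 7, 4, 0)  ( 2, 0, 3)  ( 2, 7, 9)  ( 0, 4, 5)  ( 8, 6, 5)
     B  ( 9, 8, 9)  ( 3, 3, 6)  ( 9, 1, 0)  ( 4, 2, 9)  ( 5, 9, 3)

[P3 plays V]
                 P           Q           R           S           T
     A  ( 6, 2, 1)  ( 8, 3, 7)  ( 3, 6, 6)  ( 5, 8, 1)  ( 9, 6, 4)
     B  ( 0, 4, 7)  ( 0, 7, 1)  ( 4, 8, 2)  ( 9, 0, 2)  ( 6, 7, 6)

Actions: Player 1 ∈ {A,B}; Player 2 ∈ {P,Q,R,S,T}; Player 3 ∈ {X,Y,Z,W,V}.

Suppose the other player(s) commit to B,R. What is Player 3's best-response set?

u_3(X vs B,R) = 1
u_3(Y vs B,R) = 3
u_3(Z vs B,R) = 0
u_3(W vs B,R) = 0
u_3(V vs B,R) = 2
max payoff 3 at {Y}

P3 best: {Y}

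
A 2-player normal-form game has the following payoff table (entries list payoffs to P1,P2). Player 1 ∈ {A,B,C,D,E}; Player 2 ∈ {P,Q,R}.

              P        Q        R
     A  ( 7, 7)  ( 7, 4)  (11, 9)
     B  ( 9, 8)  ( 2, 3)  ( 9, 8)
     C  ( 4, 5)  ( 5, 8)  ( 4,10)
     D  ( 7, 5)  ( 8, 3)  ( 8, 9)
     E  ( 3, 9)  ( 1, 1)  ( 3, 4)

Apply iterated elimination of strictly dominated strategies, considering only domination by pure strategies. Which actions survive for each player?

P1 drop C (A beats it: P:7>4 Q:7>5 R:11>4)
P1 drop E (A beats it: P:7>3 Q:7>1 R:11>3)
P2 drop Q (P beats it: A:7>4 B:8>3 D:5>3)
P1 drop D (B beats it: P:9>7 R:9>8)
P1→{A,B} P2→{P,R}

IESDS → P1:{A,B} P2:{P,R}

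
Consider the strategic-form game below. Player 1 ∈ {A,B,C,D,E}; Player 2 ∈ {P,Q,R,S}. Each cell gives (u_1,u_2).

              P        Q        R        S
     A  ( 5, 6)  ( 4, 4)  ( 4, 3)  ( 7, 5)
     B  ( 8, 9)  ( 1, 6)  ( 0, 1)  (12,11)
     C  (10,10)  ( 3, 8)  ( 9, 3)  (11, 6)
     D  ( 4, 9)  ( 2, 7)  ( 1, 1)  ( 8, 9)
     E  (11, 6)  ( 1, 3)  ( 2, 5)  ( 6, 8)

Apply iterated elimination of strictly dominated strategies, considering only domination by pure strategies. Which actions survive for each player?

P1 drop D (C beats it: P:10>4 Q:3>2 R:9>1 S:11>8)
P2 drop Q (P beats it: A:6>4 B:9>6 C:10>8 E:6>3)
P1 drop A (C beats it: P:10>5 R:9>4 S:11>7)
P2 drop R (P beats it: B:9>1 C:10>3 E:6>5)
P1→{B,C,E} P2→{P,S}

IESDS → P1:{B,C,E} P2:{P,S}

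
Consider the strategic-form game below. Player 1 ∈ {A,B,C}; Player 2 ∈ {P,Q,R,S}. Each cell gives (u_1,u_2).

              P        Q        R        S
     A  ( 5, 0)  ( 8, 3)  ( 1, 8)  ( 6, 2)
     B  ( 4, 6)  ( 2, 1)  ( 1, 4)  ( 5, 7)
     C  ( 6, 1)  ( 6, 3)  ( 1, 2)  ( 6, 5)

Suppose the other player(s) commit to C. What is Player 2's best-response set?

u_2(P vs C) = 1
u_2(Q vs C) = 3
u_2(R vs C) = 2
u_2(S vs C) = 5
max payoff 5 at {S}

BR_2 = {S}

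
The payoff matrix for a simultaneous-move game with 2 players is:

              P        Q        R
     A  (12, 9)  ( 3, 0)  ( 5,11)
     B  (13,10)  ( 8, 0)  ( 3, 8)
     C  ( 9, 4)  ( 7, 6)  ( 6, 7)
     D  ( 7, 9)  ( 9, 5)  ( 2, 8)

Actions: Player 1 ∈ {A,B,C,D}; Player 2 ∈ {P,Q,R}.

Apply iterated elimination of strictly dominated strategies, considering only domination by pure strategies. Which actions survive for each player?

P2 drop Q (R beats it: A:11>0 B:8>0 C:7>6 D:8>5)
P1 drop D (A beats it: P:12>7 R:5>2)
P1→{A,B,C} P2→{P,R}

IESDS → P1:{A,B,C} P2:{P,R}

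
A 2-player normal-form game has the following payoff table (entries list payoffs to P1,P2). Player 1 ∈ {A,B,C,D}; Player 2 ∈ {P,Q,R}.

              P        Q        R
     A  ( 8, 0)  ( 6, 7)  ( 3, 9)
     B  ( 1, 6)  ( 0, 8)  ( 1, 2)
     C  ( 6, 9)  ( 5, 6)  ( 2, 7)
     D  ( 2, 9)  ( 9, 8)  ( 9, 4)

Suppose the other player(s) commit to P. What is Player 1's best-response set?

BR_1 = {A}

u_1(A vs P) = 8
u_1(B vs P) = 1
u_1(C vs P) = 6
u_1(D vs P) = 2
max payoff 8 at {A}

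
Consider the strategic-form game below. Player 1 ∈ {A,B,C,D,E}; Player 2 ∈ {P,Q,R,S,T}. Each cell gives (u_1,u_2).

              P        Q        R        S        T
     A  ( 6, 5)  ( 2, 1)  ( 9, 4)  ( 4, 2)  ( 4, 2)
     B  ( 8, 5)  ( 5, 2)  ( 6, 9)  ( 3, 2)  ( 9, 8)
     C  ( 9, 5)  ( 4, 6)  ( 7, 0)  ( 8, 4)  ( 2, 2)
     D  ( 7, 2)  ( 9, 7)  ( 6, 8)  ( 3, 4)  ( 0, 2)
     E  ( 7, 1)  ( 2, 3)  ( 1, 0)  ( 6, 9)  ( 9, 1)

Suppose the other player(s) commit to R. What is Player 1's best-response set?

BR_1 = {A}

u_1(A vs R) = 9
u_1(B vs R) = 6
u_1(C vs R) = 7
u_1(D vs R) = 6
u_1(E vs R) = 1
max payoff 9 at {A}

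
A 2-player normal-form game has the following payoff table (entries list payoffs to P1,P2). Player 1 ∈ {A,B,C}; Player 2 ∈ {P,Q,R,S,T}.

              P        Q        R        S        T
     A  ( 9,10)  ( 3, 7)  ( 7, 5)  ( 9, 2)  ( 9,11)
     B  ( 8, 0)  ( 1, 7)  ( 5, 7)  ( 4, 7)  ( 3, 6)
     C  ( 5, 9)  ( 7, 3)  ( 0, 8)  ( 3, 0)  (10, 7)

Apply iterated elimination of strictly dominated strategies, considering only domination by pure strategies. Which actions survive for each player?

Remaining: P1:{A,C} P2:{P,T}

P1 drop B (A beats it: P:9>8 Q:3>1 R:7>5 S:9>4 T:9>3)
P2 drop Q (P beats it: A:10>7 C:9>3)
P2 drop R (P beats it: A:10>5 C:9>8)
P2 drop S (P beats it: A:10>2 C:9>0)
P1→{A,C} P2→{P,T}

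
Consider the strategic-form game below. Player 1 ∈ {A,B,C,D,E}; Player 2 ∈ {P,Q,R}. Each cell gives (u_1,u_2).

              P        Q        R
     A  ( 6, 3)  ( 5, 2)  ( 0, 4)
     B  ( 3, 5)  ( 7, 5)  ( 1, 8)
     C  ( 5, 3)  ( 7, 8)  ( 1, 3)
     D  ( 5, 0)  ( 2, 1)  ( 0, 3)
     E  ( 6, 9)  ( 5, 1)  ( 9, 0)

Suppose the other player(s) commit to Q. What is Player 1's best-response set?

u_1(A vs Q) = 5
u_1(B vs Q) = 7
u_1(C vs Q) = 7
u_1(D vs Q) = 2
u_1(E vs Q) = 5
max payoff 7 at {B,C}

BR_1 = {B,C}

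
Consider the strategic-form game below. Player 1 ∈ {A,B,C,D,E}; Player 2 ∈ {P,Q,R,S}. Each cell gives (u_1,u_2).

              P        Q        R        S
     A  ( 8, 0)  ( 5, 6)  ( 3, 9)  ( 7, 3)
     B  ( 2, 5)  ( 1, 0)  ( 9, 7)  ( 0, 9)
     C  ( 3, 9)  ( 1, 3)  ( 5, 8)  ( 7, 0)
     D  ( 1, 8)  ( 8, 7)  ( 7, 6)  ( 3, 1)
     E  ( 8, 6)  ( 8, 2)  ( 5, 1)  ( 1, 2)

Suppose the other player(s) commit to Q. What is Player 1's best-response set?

BR_1 = {D,E}

u_1(A vs Q) = 5
u_1(B vs Q) = 1
u_1(C vs Q) = 1
u_1(D vs Q) = 8
u_1(E vs Q) = 8
max payoff 8 at {D,E}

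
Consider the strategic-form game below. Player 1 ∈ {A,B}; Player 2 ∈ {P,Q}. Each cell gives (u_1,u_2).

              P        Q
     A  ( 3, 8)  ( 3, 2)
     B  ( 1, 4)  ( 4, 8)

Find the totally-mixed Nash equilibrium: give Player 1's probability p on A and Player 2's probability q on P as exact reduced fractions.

(p,q) = (2/5, 1/3)

P1 indiff ⇒ q·3+(1-q)·3 = q·1+(1-q)·4 ⇒ q(2) = (1-q)(1) ⇒ q = 1/3
P2 indiff ⇒ p·8+(1-p)·4 = p·2+(1-p)·8 ⇒ p(6) = (1-p)(4) ⇒ p = 2/5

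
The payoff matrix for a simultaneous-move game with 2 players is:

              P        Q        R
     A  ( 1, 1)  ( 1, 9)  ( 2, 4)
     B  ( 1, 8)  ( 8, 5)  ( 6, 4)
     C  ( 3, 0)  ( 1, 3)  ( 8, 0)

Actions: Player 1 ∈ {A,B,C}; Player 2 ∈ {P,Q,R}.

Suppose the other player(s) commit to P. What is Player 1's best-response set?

P1 best: {C}

u_1(A vs P) = 1
u_1(B vs P) = 1
u_1(C vs P) = 3
max payoff 3 at {C}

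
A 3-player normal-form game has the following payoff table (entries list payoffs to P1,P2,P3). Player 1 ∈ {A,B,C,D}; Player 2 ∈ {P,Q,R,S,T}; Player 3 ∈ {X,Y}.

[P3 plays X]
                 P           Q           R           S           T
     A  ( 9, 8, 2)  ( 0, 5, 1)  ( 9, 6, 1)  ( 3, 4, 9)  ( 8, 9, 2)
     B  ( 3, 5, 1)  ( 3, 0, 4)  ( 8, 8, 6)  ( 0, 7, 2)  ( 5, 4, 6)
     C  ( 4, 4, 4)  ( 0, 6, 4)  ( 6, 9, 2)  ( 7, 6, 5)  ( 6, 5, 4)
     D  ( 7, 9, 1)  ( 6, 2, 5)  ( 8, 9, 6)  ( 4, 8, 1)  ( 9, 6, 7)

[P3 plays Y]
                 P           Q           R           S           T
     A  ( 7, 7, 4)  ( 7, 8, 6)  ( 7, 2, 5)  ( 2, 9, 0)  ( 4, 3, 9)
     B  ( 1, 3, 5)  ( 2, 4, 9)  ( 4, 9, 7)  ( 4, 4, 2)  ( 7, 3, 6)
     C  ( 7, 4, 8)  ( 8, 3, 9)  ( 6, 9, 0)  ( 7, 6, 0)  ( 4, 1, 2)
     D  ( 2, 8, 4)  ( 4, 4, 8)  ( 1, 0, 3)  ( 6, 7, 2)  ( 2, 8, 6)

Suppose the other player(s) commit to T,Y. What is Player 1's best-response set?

argmax u_1 = {B}

u_1(A vs T,Y) = 4
u_1(B vs T,Y) = 7
u_1(C vs T,Y) = 4
u_1(D vs T,Y) = 2
max payoff 7 at {B}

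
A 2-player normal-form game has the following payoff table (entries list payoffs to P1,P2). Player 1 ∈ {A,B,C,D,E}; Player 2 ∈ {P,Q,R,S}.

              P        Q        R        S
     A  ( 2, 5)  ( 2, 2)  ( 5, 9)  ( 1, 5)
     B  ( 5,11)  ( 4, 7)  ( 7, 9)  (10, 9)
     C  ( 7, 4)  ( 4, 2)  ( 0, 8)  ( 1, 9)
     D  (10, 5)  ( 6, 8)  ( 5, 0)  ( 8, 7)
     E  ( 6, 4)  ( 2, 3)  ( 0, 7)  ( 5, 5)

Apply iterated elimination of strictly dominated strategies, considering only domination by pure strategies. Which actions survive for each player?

P1 drop A (B beats it: P:5>2 Q:4>2 R:7>5 S:10>1)
P1 drop C (D beats it: P:10>7 Q:6>4 R:5>0 S:8>1)
P1 drop E (D beats it: P:10>6 Q:6>2 R:5>0 S:8>5)
P2 drop R (P beats it: B:11>9 D:5>0)
P1→{B,D} P2→{P,Q,S}

IESDS → P1:{B,D} P2:{P,Q,S}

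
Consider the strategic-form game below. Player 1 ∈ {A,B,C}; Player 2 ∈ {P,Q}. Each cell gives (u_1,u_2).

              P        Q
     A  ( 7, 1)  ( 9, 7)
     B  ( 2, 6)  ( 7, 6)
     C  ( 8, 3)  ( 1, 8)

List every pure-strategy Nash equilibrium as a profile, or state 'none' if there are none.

PSNE = {(A,Q)}

(A,P): not NE [P1→C gives 8>7; P2→Q gives 7>1]
(A,Q): NE
(B,P): not NE [P1→C gives 8>2]
(B,Q): not NE [P1→A gives 9>7]
(C,P): not NE [P2→Q gives 8>3]
(C,Q): not NE [P1→A gives 9>1]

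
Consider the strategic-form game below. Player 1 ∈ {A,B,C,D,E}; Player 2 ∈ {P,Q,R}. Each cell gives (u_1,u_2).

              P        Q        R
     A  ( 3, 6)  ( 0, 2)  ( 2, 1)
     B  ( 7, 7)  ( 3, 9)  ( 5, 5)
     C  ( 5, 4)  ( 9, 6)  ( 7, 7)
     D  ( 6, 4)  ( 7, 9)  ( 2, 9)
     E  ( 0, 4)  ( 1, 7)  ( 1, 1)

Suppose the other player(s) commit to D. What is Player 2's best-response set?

P2 best: {Q,R}

u_2(P vs D) = 4
u_2(Q vs D) = 9
u_2(R vs D) = 9
max payoff 9 at {Q,R}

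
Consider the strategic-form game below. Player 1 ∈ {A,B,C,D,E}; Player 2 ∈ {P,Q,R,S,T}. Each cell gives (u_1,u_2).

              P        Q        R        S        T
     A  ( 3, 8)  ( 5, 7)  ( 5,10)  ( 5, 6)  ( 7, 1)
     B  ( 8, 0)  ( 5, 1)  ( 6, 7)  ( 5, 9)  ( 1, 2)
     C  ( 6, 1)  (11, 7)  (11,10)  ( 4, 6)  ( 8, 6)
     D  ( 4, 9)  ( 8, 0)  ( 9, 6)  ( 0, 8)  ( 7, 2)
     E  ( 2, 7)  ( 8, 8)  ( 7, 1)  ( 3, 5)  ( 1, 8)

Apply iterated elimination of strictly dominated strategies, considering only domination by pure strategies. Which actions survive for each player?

Remaining: P1:{A,B,C} P2:{R,S}

P1 drop D (C beats it: P:6>4 Q:11>8 R:11>9 S:4>0 T:8>7)
P1 drop E (C beats it: P:6>2 Q:11>8 R:11>7 S:4>3 T:8>1)
P2 drop P (R beats it: A:10>8 B:7>0 C:10>1)
P2 drop Q (R beats it: A:10>7 B:7>1 C:10>7)
P2 drop T (R beats it: A:10>1 B:7>2 C:10>6)
P1→{A,B,C} P2→{R,S}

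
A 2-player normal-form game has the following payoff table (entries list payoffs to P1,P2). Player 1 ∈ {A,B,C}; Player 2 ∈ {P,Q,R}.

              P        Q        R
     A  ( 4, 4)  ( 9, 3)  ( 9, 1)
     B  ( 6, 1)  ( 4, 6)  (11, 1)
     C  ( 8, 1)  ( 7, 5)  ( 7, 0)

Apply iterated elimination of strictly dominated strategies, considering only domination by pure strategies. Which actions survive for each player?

P2 drop R (Q beats it: A:3>1 B:6>1 C:5>0)
P1 drop B (C beats it: P:8>6 Q:7>4)
P1→{A,C} P2→{P,Q}

IESDS → P1:{A,C} P2:{P,Q}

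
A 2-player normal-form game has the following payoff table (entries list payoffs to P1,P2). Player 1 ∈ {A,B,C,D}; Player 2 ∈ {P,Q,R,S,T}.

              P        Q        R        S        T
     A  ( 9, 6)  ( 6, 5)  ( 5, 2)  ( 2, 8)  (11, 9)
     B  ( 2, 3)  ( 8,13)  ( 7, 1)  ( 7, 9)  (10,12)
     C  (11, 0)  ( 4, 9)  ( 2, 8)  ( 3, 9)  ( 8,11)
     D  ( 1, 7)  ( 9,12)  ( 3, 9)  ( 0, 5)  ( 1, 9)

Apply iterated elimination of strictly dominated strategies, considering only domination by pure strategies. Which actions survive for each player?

IESDS → P1:{A,B,D} P2:{Q,T}

P2 drop P (T beats it: A:9>6 B:12>3 C:11>0 D:9>7)
P1 drop C (B beats it: Q:8>4 R:7>2 S:7>3 T:10>8)
P2 drop R (Q beats it: A:5>2 B:13>1 D:12>9)
P2 drop S (T beats it: A:9>8 B:12>9 D:9>5)
P1→{A,B,D} P2→{Q,T}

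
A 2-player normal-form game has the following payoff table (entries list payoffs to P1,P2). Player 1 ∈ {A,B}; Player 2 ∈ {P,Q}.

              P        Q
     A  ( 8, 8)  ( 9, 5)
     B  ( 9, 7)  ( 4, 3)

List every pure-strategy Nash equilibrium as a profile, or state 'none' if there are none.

(A,P): not NE [P1→B gives 9>8]
(A,Q): not NE [P2→P gives 8>5]
(B,P): NE
(B,Q): not NE [P1→A gives 9>4; P2→P gives 7>3]

Nash profiles: (B,P)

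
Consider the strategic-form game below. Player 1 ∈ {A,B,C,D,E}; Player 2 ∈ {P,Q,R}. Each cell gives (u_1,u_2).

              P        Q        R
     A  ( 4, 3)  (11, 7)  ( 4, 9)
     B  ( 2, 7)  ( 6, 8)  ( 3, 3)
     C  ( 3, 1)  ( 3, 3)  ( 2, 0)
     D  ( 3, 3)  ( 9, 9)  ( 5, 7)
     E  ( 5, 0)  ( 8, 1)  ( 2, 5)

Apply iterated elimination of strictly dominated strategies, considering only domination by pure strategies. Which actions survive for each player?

Remaining: P1:{A,D} P2:{Q,R}

P1 drop B (A beats it: P:4>2 Q:11>6 R:4>3)
P1 drop C (A beats it: P:4>3 Q:11>3 R:4>2)
P2 drop P (Q beats it: A:7>3 D:9>3 E:1>0)
P1 drop E (A beats it: Q:11>8 R:4>2)
P1→{A,D} P2→{Q,R}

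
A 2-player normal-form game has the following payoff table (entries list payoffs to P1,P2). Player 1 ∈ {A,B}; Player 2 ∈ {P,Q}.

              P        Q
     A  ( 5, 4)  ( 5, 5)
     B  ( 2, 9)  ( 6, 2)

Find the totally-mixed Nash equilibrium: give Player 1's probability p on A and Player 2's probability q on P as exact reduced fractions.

P1 indiff ⇒ q·5+(1-q)·5 = q·2+(1-q)·6 ⇒ q(3) = (1-q)(1) ⇒ q = 1/4
P2 indiff ⇒ p·4+(1-p)·9 = p·5+(1-p)·2 ⇒ p(-1) = (1-p)(-7) ⇒ p = 7/8

p=7/8, q=1/4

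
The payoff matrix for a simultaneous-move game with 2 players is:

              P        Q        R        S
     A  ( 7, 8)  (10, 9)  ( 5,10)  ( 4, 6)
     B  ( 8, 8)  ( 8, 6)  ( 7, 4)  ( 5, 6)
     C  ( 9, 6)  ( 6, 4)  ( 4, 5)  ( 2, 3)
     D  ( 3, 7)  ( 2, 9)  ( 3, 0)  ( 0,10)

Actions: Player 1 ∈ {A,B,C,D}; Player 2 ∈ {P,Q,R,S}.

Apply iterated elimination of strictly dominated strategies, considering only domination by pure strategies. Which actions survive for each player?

Survivors P1:{A,B,C} P2:{P,Q,R}

P1 drop D (A beats it: P:7>3 Q:10>2 R:5>3 S:4>0)
P2 drop S (P beats it: A:8>6 B:8>6 C:6>3)
P1→{A,B,C} P2→{P,Q,R}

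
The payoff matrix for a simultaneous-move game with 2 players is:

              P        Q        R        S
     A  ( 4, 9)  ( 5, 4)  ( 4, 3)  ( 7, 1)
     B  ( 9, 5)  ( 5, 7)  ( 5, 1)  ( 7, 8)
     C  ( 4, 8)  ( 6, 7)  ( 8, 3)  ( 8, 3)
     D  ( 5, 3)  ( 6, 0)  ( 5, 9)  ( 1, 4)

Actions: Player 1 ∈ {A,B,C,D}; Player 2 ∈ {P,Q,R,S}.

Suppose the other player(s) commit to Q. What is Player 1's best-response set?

u_1(A vs Q) = 5
u_1(B vs Q) = 5
u_1(C vs Q) = 6
u_1(D vs Q) = 6
max payoff 6 at {C,D}

P1 best: {C,D}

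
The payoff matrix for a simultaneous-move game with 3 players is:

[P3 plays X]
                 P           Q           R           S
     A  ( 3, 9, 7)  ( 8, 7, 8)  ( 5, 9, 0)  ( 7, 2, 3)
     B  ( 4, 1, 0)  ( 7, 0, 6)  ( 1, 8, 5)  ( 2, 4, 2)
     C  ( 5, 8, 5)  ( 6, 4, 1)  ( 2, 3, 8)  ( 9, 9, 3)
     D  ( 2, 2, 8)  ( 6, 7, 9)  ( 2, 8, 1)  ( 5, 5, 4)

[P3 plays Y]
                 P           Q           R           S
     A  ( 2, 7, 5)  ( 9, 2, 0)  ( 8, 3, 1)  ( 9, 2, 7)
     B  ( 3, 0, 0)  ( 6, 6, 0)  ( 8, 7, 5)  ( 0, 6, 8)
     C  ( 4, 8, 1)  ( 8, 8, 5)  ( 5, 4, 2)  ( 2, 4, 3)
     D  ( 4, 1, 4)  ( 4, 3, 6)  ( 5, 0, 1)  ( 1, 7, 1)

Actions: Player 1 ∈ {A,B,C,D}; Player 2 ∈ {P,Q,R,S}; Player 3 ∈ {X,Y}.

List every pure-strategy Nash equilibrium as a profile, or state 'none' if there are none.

NE set: (B,R,Y), (C,S,X)

(A,P,X): not NE [P1→C gives 5>3]
(A,P,Y): not NE [P1→D gives 4>2; P3→X gives 7>5]
(A,Q,X): not NE [P2→R gives 9>7]
(A,Q,Y): not NE [P2→P gives 7>2; P3→X gives 8>0]
(A,R,X): not NE [P3→Y gives 1>0]
(A,R,Y): not NE [P2→P gives 7>3]
(A,S,X): not NE [P1→C gives 9>7; P2→R gives 9>2; P3→Y gives 7>3]
(A,S,Y): not NE [P2→P gives 7>2]
(B,P,X): not NE [P1→C gives 5>4; P2→R gives 8>1]
(B,P,Y): not NE [P1→D gives 4>3; P2→R gives 7>0]
(B,Q,X): not NE [P1→A gives 8>7; P2→R gives 8>0]
(B,Q,Y): not NE [P1→A gives 9>6; P2→R gives 7>6; P3→X gives 6>0]
(B,R,X): not NE [P1→A gives 5>1]
(B,R,Y): NE
(B,S,X): not NE [P1→C gives 9>2; P2→R gives 8>4; P3→Y gives 8>2]
(B,S,Y): not NE [P1→A gives 9>0; P2→R gives 7>6]
(C,P,X): not NE [P2→S gives 9>8]
(C,P,Y): not NE [P3→X gives 5>1]
(C,Q,X): not NE [P1→A gives 8>6; P2→S gives 9>4; P3→Y gives 5>1]
(C,Q,Y): not NE [P1→A gives 9>8]
(C,R,X): not NE [P1→A gives 5>2; P2→S gives 9>3]
(C,R,Y): not NE [P1→B gives 8>5; P2→Q gives 8>4; P3→X gives 8>2]
(C,S,X): NE
(C,S,Y): not NE [P1→A gives 9>2; P2→Q gives 8>4]
(D,P,X): not NE [P1→C gives 5>2; P2→R gives 8>2]
(D,P,Y): not NE [P2→S gives 7>1; P3→X gives 8>4]
(D,Q,X): not NE [P1→A gives 8>6; P2→R gives 8>7]
(D,Q,Y): not NE [P1→A gives 9>4; P2→S gives 7>3; P3→X gives 9>6]
(D,R,X): not NE [P1→A gives 5>2]
(D,R,Y): not NE [P1→B gives 8>5; P2→S gives 7>0]
(D,S,X): not NE [P1→C gives 9>5; P2→R gives 8>5]
(D,S,Y): not NE [P1→A gives 9>1; P3→X gives 4>1]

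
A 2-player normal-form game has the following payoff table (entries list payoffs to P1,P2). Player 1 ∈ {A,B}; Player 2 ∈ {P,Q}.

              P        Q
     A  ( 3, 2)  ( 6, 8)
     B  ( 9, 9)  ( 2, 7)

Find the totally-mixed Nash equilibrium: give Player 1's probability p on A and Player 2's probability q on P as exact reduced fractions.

P1 indiff ⇒ q·3+(1-q)·6 = q·9+(1-q)·2 ⇒ q(-6) = (1-q)(-4) ⇒ q = 2/5
P2 indiff ⇒ p·2+(1-p)·9 = p·8+(1-p)·7 ⇒ p(-6) = (1-p)(-2) ⇒ p = 1/4

(p,q) = (1/4, 2/5)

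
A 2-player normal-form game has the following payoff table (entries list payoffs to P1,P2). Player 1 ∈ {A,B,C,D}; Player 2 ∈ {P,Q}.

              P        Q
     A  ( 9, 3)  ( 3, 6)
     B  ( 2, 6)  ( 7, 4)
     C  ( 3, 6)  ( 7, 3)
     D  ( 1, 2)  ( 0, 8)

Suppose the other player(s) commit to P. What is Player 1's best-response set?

BR_1 = {A}

u_1(A vs P) = 9
u_1(B vs P) = 2
u_1(C vs P) = 3
u_1(D vs P) = 1
max payoff 9 at {A}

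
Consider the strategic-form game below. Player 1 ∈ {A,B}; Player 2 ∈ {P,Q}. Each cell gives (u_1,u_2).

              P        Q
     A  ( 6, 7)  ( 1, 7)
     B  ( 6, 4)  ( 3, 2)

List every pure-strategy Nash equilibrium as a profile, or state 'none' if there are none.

Nash profiles: (A,P), (B,P)

(A,P): NE
(A,Q): not NE [P1→B gives 3>1]
(B,P): NE
(B,Q): not NE [P2→P gives 4>2]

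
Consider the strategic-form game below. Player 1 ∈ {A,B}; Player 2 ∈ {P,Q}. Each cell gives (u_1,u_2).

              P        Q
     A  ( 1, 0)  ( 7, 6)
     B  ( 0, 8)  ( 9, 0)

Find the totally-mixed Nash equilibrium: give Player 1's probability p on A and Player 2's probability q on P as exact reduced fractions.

p=4/7, q=2/3

P1 indiff ⇒ q·1+(1-q)·7 = q·0+(1-q)·9 ⇒ q(1) = (1-q)(2) ⇒ q = 2/3
P2 indiff ⇒ p·0+(1-p)·8 = p·6+(1-p)·0 ⇒ p(-6) = (1-p)(-8) ⇒ p = 4/7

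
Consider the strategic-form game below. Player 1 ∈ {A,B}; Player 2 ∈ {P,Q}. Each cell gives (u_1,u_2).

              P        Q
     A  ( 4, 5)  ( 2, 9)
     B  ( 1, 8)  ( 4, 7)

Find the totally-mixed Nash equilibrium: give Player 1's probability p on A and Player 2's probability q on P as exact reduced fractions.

P1 indiff ⇒ q·4+(1-q)·2 = q·1+(1-q)·4 ⇒ q(3) = (1-q)(2) ⇒ q = 2/5
P2 indiff ⇒ p·5+(1-p)·8 = p·9+(1-p)·7 ⇒ p(-4) = (1-p)(-1) ⇒ p = 1/5

p=1/5, q=2/5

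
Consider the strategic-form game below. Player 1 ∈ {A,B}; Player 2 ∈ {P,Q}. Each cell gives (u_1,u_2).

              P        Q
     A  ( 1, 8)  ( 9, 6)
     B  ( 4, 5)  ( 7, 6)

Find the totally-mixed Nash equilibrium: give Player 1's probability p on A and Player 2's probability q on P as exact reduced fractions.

P1 indiff ⇒ q·1+(1-q)·9 = q·4+(1-q)·7 ⇒ q(-3) = (1-q)(-2) ⇒ q = 2/5
P2 indiff ⇒ p·8+(1-p)·5 = p·6+(1-p)·6 ⇒ p(2) = (1-p)(1) ⇒ p = 1/3

P1 mixes 1/3 on A; P2 mixes 2/5 on P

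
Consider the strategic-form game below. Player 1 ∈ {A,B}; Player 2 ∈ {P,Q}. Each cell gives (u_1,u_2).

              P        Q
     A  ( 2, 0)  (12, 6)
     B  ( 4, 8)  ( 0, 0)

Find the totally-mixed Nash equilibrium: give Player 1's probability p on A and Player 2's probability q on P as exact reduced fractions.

P1 indiff ⇒ q·2+(1-q)·12 = q·4+(1-q)·0 ⇒ q(-2) = (1-q)(-12) ⇒ q = 6/7
P2 indiff ⇒ p·0+(1-p)·8 = p·6+(1-p)·0 ⇒ p(-6) = (1-p)(-8) ⇒ p = 4/7

p=4/7, q=6/7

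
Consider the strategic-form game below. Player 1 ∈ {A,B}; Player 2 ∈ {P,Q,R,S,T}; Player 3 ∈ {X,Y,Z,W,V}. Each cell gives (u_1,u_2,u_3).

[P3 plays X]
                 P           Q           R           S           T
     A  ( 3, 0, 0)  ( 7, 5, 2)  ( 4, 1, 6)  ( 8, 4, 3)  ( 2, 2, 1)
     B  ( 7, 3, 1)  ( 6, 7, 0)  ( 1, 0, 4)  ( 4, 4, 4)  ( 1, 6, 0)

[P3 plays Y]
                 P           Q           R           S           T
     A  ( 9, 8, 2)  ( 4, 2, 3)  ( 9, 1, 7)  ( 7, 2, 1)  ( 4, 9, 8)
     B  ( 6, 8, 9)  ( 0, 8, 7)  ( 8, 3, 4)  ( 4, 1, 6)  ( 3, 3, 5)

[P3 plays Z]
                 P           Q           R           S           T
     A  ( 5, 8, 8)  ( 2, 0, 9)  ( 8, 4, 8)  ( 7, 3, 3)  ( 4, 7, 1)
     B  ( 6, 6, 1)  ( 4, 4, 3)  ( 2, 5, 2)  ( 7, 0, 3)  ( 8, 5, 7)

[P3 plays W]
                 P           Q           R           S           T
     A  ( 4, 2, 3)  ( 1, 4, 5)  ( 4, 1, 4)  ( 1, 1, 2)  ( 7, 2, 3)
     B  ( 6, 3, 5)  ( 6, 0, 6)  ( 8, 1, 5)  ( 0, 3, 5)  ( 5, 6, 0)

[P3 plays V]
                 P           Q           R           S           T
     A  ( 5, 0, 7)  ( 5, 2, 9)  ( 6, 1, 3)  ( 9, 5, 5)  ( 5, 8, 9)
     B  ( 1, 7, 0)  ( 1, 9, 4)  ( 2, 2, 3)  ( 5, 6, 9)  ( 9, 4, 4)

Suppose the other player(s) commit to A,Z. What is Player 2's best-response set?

BR_2 = {P}

u_2(P vs A,Z) = 8
u_2(Q vs A,Z) = 0
u_2(R vs A,Z) = 4
u_2(S vs A,Z) = 3
u_2(T vs A,Z) = 7
max payoff 8 at {P}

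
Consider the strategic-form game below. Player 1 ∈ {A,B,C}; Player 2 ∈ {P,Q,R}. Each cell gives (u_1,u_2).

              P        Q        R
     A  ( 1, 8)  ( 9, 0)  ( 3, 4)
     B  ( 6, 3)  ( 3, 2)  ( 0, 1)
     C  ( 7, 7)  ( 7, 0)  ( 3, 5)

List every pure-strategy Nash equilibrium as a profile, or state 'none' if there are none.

(A,P): not NE [P1→C gives 7>1]
(A,Q): not NE [P2→P gives 8>0]
(A,R): not NE [P2→P gives 8>4]
(B,P): not NE [P1→C gives 7>6]
(B,Q): not NE [P1→A gives 9>3; P2→P gives 3>2]
(B,R): not NE [P1→C gives 3>0; P2→P gives 3>1]
(C,P): NE
(C,Q): not NE [P1→A gives 9>7; P2→P gives 7>0]
(C,R): not NE [P2→P gives 7>5]

NE set: (C,P)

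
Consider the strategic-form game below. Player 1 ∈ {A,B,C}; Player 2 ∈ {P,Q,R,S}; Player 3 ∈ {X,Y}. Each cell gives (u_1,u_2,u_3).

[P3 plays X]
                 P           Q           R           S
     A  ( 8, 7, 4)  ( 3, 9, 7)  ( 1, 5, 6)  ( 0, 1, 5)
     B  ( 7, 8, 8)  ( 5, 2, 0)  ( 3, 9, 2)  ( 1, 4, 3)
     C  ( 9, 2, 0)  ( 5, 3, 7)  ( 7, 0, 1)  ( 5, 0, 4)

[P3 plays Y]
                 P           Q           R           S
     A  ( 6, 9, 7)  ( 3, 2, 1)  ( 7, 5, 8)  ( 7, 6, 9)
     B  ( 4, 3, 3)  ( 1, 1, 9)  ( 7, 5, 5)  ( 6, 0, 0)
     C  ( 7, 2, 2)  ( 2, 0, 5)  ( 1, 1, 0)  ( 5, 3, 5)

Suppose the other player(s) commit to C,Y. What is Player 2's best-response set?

u_2(P vs C,Y) = 2
u_2(Q vs C,Y) = 0
u_2(R vs C,Y) = 1
u_2(S vs C,Y) = 3
max payoff 3 at {S}

BR_2 = {S}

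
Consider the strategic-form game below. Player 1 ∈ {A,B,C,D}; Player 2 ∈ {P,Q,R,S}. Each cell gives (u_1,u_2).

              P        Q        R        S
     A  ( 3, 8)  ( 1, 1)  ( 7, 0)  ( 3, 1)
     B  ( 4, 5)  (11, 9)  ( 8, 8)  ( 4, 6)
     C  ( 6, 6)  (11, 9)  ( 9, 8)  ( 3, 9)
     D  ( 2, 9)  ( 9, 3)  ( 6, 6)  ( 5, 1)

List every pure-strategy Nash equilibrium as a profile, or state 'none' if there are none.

Nash profiles: (B,Q), (C,Q)

(A,P): not NE [P1→C gives 6>3]
(A,Q): not NE [P1→C gives 11>1; P2→P gives 8>1]
(A,R): not NE [P1→C gives 9>7; P2→P gives 8>0]
(A,S): not NE [P1→D gives 5>3; P2→P gives 8>1]
(B,P): not NE [P1→C gives 6>4; P2→Q gives 9>5]
(B,Q): NE
(B,R): not NE [P1→C gives 9>8; P2→Q gives 9>8]
(B,S): not NE [P1→D gives 5>4; P2→Q gives 9>6]
(C,P): not NE [P2→S gives 9>6]
(C,Q): NE
(C,R): not NE [P2→S gives 9>8]
(C,S): not NE [P1→D gives 5>3]
(D,P): not NE [P1→C gives 6>2]
(D,Q): not NE [P1→C gives 11>9; P2→P gives 9>3]
(D,R): not NE [P1→C gives 9>6; P2→P gives 9>6]
(D,S): not NE [P2→P gives 9>1]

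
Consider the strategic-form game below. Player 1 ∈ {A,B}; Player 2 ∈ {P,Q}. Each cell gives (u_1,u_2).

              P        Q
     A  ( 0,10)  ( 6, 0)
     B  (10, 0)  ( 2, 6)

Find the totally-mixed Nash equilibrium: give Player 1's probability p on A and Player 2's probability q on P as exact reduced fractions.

P1 indiff ⇒ q·0+(1-q)·6 = q·10+(1-q)·2 ⇒ q(-10) = (1-q)(-4) ⇒ q = 2/7
P2 indiff ⇒ p·10+(1-p)·0 = p·0+(1-p)·6 ⇒ p(10) = (1-p)(6) ⇒ p = 3/8

P1 mixes 3/8 on A; P2 mixes 2/7 on P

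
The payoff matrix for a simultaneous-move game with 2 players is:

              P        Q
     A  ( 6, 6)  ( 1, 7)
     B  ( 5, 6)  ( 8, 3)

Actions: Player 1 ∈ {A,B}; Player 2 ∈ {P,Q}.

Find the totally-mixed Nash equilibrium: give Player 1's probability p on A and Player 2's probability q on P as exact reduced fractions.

p=3/4, q=7/8

P1 indiff ⇒ q·6+(1-q)·1 = q·5+(1-q)·8 ⇒ q(1) = (1-q)(7) ⇒ q = 7/8
P2 indiff ⇒ p·6+(1-p)·6 = p·7+(1-p)·3 ⇒ p(-1) = (1-p)(-3) ⇒ p = 3/4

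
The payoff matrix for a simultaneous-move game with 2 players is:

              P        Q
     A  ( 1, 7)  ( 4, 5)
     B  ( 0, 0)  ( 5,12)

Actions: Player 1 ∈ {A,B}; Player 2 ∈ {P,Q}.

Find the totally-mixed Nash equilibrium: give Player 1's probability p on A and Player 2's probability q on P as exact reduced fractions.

p=6/7, q=1/2

P1 indiff ⇒ q·1+(1-q)·4 = q·0+(1-q)·5 ⇒ q(1) = (1-q)(1) ⇒ q = 1/2
P2 indiff ⇒ p·7+(1-p)·0 = p·5+(1-p)·12 ⇒ p(2) = (1-p)(12) ⇒ p = 6/7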